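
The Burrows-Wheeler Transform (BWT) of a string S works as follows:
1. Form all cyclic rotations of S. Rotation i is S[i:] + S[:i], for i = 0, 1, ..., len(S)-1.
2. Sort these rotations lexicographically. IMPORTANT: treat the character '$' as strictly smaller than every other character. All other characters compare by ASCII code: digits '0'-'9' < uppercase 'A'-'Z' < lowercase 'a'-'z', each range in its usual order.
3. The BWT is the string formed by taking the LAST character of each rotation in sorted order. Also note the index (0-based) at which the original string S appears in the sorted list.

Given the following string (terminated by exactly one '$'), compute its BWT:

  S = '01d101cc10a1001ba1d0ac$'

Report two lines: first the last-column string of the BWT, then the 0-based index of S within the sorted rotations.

All 23 rotations (rotation i = S[i:]+S[:i]):
  rot[0] = 01d101cc10a1001ba1d0ac$
  rot[1] = 1d101cc10a1001ba1d0ac$0
  rot[2] = d101cc10a1001ba1d0ac$01
  rot[3] = 101cc10a1001ba1d0ac$01d
  rot[4] = 01cc10a1001ba1d0ac$01d1
  rot[5] = 1cc10a1001ba1d0ac$01d10
  rot[6] = cc10a1001ba1d0ac$01d101
  rot[7] = c10a1001ba1d0ac$01d101c
  rot[8] = 10a1001ba1d0ac$01d101cc
  rot[9] = 0a1001ba1d0ac$01d101cc1
  rot[10] = a1001ba1d0ac$01d101cc10
  rot[11] = 1001ba1d0ac$01d101cc10a
  rot[12] = 001ba1d0ac$01d101cc10a1
  rot[13] = 01ba1d0ac$01d101cc10a10
  rot[14] = 1ba1d0ac$01d101cc10a100
  rot[15] = ba1d0ac$01d101cc10a1001
  rot[16] = a1d0ac$01d101cc10a1001b
  rot[17] = 1d0ac$01d101cc10a1001ba
  rot[18] = d0ac$01d101cc10a1001ba1
  rot[19] = 0ac$01d101cc10a1001ba1d
  rot[20] = ac$01d101cc10a1001ba1d0
  rot[21] = c$01d101cc10a1001ba1d0a
  rot[22] = $01d101cc10a1001ba1d0ac
Sorted (with $ < everything):
  sorted[0] = $01d101cc10a1001ba1d0ac  (last char: 'c')
  sorted[1] = 001ba1d0ac$01d101cc10a1  (last char: '1')
  sorted[2] = 01ba1d0ac$01d101cc10a10  (last char: '0')
  sorted[3] = 01cc10a1001ba1d0ac$01d1  (last char: '1')
  sorted[4] = 01d101cc10a1001ba1d0ac$  (last char: '$')
  sorted[5] = 0a1001ba1d0ac$01d101cc1  (last char: '1')
  sorted[6] = 0ac$01d101cc10a1001ba1d  (last char: 'd')
  sorted[7] = 1001ba1d0ac$01d101cc10a  (last char: 'a')
  sorted[8] = 101cc10a1001ba1d0ac$01d  (last char: 'd')
  sorted[9] = 10a1001ba1d0ac$01d101cc  (last char: 'c')
  sorted[10] = 1ba1d0ac$01d101cc10a100  (last char: '0')
  sorted[11] = 1cc10a1001ba1d0ac$01d10  (last char: '0')
  sorted[12] = 1d0ac$01d101cc10a1001ba  (last char: 'a')
  sorted[13] = 1d101cc10a1001ba1d0ac$0  (last char: '0')
  sorted[14] = a1001ba1d0ac$01d101cc10  (last char: '0')
  sorted[15] = a1d0ac$01d101cc10a1001b  (last char: 'b')
  sorted[16] = ac$01d101cc10a1001ba1d0  (last char: '0')
  sorted[17] = ba1d0ac$01d101cc10a1001  (last char: '1')
  sorted[18] = c$01d101cc10a1001ba1d0a  (last char: 'a')
  sorted[19] = c10a1001ba1d0ac$01d101c  (last char: 'c')
  sorted[20] = cc10a1001ba1d0ac$01d101  (last char: '1')
  sorted[21] = d0ac$01d101cc10a1001ba1  (last char: '1')
  sorted[22] = d101cc10a1001ba1d0ac$01  (last char: '1')
Last column: c101$1dadc00a00b01ac111
Original string S is at sorted index 4

Answer: c101$1dadc00a00b01ac111
4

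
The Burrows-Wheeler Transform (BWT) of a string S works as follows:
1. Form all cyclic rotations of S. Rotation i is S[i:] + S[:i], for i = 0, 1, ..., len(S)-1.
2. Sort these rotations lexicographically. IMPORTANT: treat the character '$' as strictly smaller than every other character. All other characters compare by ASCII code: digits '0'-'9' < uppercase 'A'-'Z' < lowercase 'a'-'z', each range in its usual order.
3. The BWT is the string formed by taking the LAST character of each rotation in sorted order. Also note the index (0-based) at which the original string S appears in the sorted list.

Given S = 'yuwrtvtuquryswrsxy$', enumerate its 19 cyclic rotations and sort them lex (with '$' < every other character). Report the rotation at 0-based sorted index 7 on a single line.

Answer: tuquryswrsxy$yuwrtv

Derivation:
All 19 rotations (rotation i = S[i:]+S[:i]):
  rot[0] = yuwrtvtuquryswrsxy$
  rot[1] = uwrtvtuquryswrsxy$y
  rot[2] = wrtvtuquryswrsxy$yu
  rot[3] = rtvtuquryswrsxy$yuw
  rot[4] = tvtuquryswrsxy$yuwr
  rot[5] = vtuquryswrsxy$yuwrt
  rot[6] = tuquryswrsxy$yuwrtv
  rot[7] = uquryswrsxy$yuwrtvt
  rot[8] = quryswrsxy$yuwrtvtu
  rot[9] = uryswrsxy$yuwrtvtuq
  rot[10] = ryswrsxy$yuwrtvtuqu
  rot[11] = yswrsxy$yuwrtvtuqur
  rot[12] = swrsxy$yuwrtvtuqury
  rot[13] = wrsxy$yuwrtvtuqurys
  rot[14] = rsxy$yuwrtvtuqurysw
  rot[15] = sxy$yuwrtvtuquryswr
  rot[16] = xy$yuwrtvtuquryswrs
  rot[17] = y$yuwrtvtuquryswrsx
  rot[18] = $yuwrtvtuquryswrsxy
Sorted (with $ < everything):
  sorted[0] = $yuwrtvtuquryswrsxy
  sorted[1] = quryswrsxy$yuwrtvtu
  sorted[2] = rsxy$yuwrtvtuqurysw
  sorted[3] = rtvtuquryswrsxy$yuw
  sorted[4] = ryswrsxy$yuwrtvtuqu
  sorted[5] = swrsxy$yuwrtvtuqury
  sorted[6] = sxy$yuwrtvtuquryswr
  sorted[7] = tuquryswrsxy$yuwrtv
  sorted[8] = tvtuquryswrsxy$yuwr
  sorted[9] = uquryswrsxy$yuwrtvt
  sorted[10] = uryswrsxy$yuwrtvtuq
  sorted[11] = uwrtvtuquryswrsxy$y
  sorted[12] = vtuquryswrsxy$yuwrt
  sorted[13] = wrsxy$yuwrtvtuqurys
  sorted[14] = wrtvtuquryswrsxy$yu
  sorted[15] = xy$yuwrtvtuquryswrs
  sorted[16] = y$yuwrtvtuquryswrsx
  sorted[17] = yswrsxy$yuwrtvtuqur
  sorted[18] = yuwrtvtuquryswrsxy$
sorted[7] = tuquryswrsxy$yuwrtv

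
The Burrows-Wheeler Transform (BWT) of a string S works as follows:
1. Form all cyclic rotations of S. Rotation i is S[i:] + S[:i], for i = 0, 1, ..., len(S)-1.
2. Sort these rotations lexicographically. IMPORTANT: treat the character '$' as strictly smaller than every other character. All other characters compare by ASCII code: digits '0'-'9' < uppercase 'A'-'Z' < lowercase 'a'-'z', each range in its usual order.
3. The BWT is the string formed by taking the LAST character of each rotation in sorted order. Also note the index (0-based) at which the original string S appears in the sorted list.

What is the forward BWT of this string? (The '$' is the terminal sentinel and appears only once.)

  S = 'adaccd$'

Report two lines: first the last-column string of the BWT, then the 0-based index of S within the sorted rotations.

Answer: dd$acca
2

Derivation:
All 7 rotations (rotation i = S[i:]+S[:i]):
  rot[0] = adaccd$
  rot[1] = daccd$a
  rot[2] = accd$ad
  rot[3] = ccd$ada
  rot[4] = cd$adac
  rot[5] = d$adacc
  rot[6] = $adaccd
Sorted (with $ < everything):
  sorted[0] = $adaccd  (last char: 'd')
  sorted[1] = accd$ad  (last char: 'd')
  sorted[2] = adaccd$  (last char: '$')
  sorted[3] = ccd$ada  (last char: 'a')
  sorted[4] = cd$adac  (last char: 'c')
  sorted[5] = d$adacc  (last char: 'c')
  sorted[6] = daccd$a  (last char: 'a')
Last column: dd$acca
Original string S is at sorted index 2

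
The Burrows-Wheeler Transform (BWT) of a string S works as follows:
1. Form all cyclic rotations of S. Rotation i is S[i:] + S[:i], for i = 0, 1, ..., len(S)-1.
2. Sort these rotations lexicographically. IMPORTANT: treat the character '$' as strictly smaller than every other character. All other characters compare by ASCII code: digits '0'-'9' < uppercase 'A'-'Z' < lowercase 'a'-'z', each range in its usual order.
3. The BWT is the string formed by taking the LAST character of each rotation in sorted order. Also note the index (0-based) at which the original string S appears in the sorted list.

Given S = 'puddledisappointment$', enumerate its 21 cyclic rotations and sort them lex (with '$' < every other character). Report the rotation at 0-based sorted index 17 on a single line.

All 21 rotations (rotation i = S[i:]+S[:i]):
  rot[0] = puddledisappointment$
  rot[1] = uddledisappointment$p
  rot[2] = ddledisappointment$pu
  rot[3] = dledisappointment$pud
  rot[4] = ledisappointment$pudd
  rot[5] = edisappointment$puddl
  rot[6] = disappointment$puddle
  rot[7] = isappointment$puddled
  rot[8] = sappointment$puddledi
  rot[9] = appointment$puddledis
  rot[10] = ppointment$puddledisa
  rot[11] = pointment$puddledisap
  rot[12] = ointment$puddledisapp
  rot[13] = intment$puddledisappo
  rot[14] = ntment$puddledisappoi
  rot[15] = tment$puddledisappoin
  rot[16] = ment$puddledisappoint
  rot[17] = ent$puddledisappointm
  rot[18] = nt$puddledisappointme
  rot[19] = t$puddledisappointmen
  rot[20] = $puddledisappointment
Sorted (with $ < everything):
  sorted[0] = $puddledisappointment
  sorted[1] = appointment$puddledis
  sorted[2] = ddledisappointment$pu
  sorted[3] = disappointment$puddle
  sorted[4] = dledisappointment$pud
  sorted[5] = edisappointment$puddl
  sorted[6] = ent$puddledisappointm
  sorted[7] = intment$puddledisappo
  sorted[8] = isappointment$puddled
  sorted[9] = ledisappointment$pudd
  sorted[10] = ment$puddledisappoint
  sorted[11] = nt$puddledisappointme
  sorted[12] = ntment$puddledisappoi
  sorted[13] = ointment$puddledisapp
  sorted[14] = pointment$puddledisap
  sorted[15] = ppointment$puddledisa
  sorted[16] = puddledisappointment$
  sorted[17] = sappointment$puddledi
  sorted[18] = t$puddledisappointmen
  sorted[19] = tment$puddledisappoin
  sorted[20] = uddledisappointment$p
sorted[17] = sappointment$puddledi

Answer: sappointment$puddledi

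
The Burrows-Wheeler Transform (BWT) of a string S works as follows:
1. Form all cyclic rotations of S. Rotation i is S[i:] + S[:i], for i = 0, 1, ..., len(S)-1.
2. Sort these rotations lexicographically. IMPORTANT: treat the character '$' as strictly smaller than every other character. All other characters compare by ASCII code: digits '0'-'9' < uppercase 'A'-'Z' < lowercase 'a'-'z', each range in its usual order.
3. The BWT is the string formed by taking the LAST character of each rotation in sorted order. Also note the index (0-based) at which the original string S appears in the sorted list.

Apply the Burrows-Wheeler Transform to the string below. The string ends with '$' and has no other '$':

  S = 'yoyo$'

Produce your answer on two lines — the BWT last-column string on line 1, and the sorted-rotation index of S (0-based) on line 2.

All 5 rotations (rotation i = S[i:]+S[:i]):
  rot[0] = yoyo$
  rot[1] = oyo$y
  rot[2] = yo$yo
  rot[3] = o$yoy
  rot[4] = $yoyo
Sorted (with $ < everything):
  sorted[0] = $yoyo  (last char: 'o')
  sorted[1] = o$yoy  (last char: 'y')
  sorted[2] = oyo$y  (last char: 'y')
  sorted[3] = yo$yo  (last char: 'o')
  sorted[4] = yoyo$  (last char: '$')
Last column: oyyo$
Original string S is at sorted index 4

Answer: oyyo$
4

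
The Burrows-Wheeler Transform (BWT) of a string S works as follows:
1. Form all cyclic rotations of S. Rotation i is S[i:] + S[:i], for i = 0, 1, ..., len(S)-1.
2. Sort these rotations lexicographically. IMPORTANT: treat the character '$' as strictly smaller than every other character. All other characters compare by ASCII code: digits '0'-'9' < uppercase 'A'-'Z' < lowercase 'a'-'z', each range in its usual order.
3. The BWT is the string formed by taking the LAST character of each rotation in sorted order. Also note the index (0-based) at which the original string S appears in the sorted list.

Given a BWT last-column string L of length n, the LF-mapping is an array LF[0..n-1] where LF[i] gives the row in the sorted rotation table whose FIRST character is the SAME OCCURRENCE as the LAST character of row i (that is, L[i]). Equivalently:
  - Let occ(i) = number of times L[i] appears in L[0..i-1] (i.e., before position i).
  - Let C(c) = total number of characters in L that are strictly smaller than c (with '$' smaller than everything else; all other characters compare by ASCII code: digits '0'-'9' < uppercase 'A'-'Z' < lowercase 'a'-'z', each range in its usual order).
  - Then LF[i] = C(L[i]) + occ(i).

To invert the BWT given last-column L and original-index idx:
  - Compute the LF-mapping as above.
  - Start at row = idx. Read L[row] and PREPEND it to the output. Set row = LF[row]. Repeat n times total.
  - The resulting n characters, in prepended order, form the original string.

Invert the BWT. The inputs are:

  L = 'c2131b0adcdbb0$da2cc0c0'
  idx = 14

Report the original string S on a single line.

Answer: bb10bac30d2cccda2010dc$

Derivation:
LF mapping: 15 7 5 9 6 12 1 10 20 16 21 13 14 2 0 22 11 8 17 18 3 19 4
Walk LF starting at row 14, prepending L[row]:
  step 1: row=14, L[14]='$', prepend. Next row=LF[14]=0
  step 2: row=0, L[0]='c', prepend. Next row=LF[0]=15
  step 3: row=15, L[15]='d', prepend. Next row=LF[15]=22
  step 4: row=22, L[22]='0', prepend. Next row=LF[22]=4
  step 5: row=4, L[4]='1', prepend. Next row=LF[4]=6
  step 6: row=6, L[6]='0', prepend. Next row=LF[6]=1
  step 7: row=1, L[1]='2', prepend. Next row=LF[1]=7
  step 8: row=7, L[7]='a', prepend. Next row=LF[7]=10
  step 9: row=10, L[10]='d', prepend. Next row=LF[10]=21
  step 10: row=21, L[21]='c', prepend. Next row=LF[21]=19
  step 11: row=19, L[19]='c', prepend. Next row=LF[19]=18
  step 12: row=18, L[18]='c', prepend. Next row=LF[18]=17
  step 13: row=17, L[17]='2', prepend. Next row=LF[17]=8
  step 14: row=8, L[8]='d', prepend. Next row=LF[8]=20
  step 15: row=20, L[20]='0', prepend. Next row=LF[20]=3
  step 16: row=3, L[3]='3', prepend. Next row=LF[3]=9
  step 17: row=9, L[9]='c', prepend. Next row=LF[9]=16
  step 18: row=16, L[16]='a', prepend. Next row=LF[16]=11
  step 19: row=11, L[11]='b', prepend. Next row=LF[11]=13
  step 20: row=13, L[13]='0', prepend. Next row=LF[13]=2
  step 21: row=2, L[2]='1', prepend. Next row=LF[2]=5
  step 22: row=5, L[5]='b', prepend. Next row=LF[5]=12
  step 23: row=12, L[12]='b', prepend. Next row=LF[12]=14
Reversed output: bb10bac30d2cccda2010dc$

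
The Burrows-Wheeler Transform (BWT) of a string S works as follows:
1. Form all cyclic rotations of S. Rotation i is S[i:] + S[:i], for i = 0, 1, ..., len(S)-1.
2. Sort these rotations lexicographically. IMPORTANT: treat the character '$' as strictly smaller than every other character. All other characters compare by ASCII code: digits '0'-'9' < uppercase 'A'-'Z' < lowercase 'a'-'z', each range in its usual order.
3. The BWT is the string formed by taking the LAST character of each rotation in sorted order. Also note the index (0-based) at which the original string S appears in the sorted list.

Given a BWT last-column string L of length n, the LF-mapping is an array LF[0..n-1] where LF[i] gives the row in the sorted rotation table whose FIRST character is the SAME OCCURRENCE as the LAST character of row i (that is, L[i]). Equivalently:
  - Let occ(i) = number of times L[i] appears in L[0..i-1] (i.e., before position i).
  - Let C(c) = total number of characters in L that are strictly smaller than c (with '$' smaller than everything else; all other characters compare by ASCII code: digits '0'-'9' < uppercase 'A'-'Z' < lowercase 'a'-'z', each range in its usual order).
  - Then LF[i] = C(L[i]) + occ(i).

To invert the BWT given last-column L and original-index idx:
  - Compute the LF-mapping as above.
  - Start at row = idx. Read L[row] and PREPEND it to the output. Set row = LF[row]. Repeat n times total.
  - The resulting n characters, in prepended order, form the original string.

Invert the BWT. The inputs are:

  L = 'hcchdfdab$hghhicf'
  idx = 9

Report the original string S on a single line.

LF mapping: 11 3 4 12 6 8 7 1 2 0 13 10 14 15 16 5 9
Walk LF starting at row 9, prepending L[row]:
  step 1: row=9, L[9]='$', prepend. Next row=LF[9]=0
  step 2: row=0, L[0]='h', prepend. Next row=LF[0]=11
  step 3: row=11, L[11]='g', prepend. Next row=LF[11]=10
  step 4: row=10, L[10]='h', prepend. Next row=LF[10]=13
  step 5: row=13, L[13]='h', prepend. Next row=LF[13]=15
  step 6: row=15, L[15]='c', prepend. Next row=LF[15]=5
  step 7: row=5, L[5]='f', prepend. Next row=LF[5]=8
  step 8: row=8, L[8]='b', prepend. Next row=LF[8]=2
  step 9: row=2, L[2]='c', prepend. Next row=LF[2]=4
  step 10: row=4, L[4]='d', prepend. Next row=LF[4]=6
  step 11: row=6, L[6]='d', prepend. Next row=LF[6]=7
  step 12: row=7, L[7]='a', prepend. Next row=LF[7]=1
  step 13: row=1, L[1]='c', prepend. Next row=LF[1]=3
  step 14: row=3, L[3]='h', prepend. Next row=LF[3]=12
  step 15: row=12, L[12]='h', prepend. Next row=LF[12]=14
  step 16: row=14, L[14]='i', prepend. Next row=LF[14]=16
  step 17: row=16, L[16]='f', prepend. Next row=LF[16]=9
Reversed output: fihhcaddcbfchhgh$

Answer: fihhcaddcbfchhgh$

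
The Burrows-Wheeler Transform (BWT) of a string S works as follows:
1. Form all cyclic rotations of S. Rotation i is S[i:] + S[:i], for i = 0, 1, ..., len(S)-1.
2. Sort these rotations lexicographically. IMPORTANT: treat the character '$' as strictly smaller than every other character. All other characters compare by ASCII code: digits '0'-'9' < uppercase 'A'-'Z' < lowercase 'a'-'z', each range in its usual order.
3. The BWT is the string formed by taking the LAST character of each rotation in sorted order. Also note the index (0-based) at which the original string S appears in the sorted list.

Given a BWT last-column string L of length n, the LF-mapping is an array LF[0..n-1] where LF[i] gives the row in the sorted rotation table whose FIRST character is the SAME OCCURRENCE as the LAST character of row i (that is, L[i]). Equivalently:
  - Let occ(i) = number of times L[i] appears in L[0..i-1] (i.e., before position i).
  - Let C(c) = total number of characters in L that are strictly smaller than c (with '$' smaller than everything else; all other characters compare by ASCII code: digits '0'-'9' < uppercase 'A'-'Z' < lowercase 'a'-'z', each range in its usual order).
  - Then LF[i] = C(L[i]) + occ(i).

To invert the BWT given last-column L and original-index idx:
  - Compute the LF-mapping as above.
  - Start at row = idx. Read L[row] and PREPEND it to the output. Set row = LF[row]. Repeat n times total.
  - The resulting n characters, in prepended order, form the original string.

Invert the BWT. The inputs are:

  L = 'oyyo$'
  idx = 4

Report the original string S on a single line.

Answer: yoyo$

Derivation:
LF mapping: 1 3 4 2 0
Walk LF starting at row 4, prepending L[row]:
  step 1: row=4, L[4]='$', prepend. Next row=LF[4]=0
  step 2: row=0, L[0]='o', prepend. Next row=LF[0]=1
  step 3: row=1, L[1]='y', prepend. Next row=LF[1]=3
  step 4: row=3, L[3]='o', prepend. Next row=LF[3]=2
  step 5: row=2, L[2]='y', prepend. Next row=LF[2]=4
Reversed output: yoyo$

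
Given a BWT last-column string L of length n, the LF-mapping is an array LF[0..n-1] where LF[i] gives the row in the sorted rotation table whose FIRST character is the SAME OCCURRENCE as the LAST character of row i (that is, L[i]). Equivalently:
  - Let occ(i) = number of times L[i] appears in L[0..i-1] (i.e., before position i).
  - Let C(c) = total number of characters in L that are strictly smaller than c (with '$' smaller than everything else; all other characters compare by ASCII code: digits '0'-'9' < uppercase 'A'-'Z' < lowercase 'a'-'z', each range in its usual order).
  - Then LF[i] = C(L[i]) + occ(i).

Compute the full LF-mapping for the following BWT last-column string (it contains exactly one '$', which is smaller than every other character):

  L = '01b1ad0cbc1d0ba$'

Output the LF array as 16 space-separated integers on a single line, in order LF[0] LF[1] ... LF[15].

Answer: 1 4 9 5 7 14 2 12 10 13 6 15 3 11 8 0

Derivation:
Char counts: '$':1, '0':3, '1':3, 'a':2, 'b':3, 'c':2, 'd':2
C (first-col start): C('$')=0, C('0')=1, C('1')=4, C('a')=7, C('b')=9, C('c')=12, C('d')=14
L[0]='0': occ=0, LF[0]=C('0')+0=1+0=1
L[1]='1': occ=0, LF[1]=C('1')+0=4+0=4
L[2]='b': occ=0, LF[2]=C('b')+0=9+0=9
L[3]='1': occ=1, LF[3]=C('1')+1=4+1=5
L[4]='a': occ=0, LF[4]=C('a')+0=7+0=7
L[5]='d': occ=0, LF[5]=C('d')+0=14+0=14
L[6]='0': occ=1, LF[6]=C('0')+1=1+1=2
L[7]='c': occ=0, LF[7]=C('c')+0=12+0=12
L[8]='b': occ=1, LF[8]=C('b')+1=9+1=10
L[9]='c': occ=1, LF[9]=C('c')+1=12+1=13
L[10]='1': occ=2, LF[10]=C('1')+2=4+2=6
L[11]='d': occ=1, LF[11]=C('d')+1=14+1=15
L[12]='0': occ=2, LF[12]=C('0')+2=1+2=3
L[13]='b': occ=2, LF[13]=C('b')+2=9+2=11
L[14]='a': occ=1, LF[14]=C('a')+1=7+1=8
L[15]='$': occ=0, LF[15]=C('$')+0=0+0=0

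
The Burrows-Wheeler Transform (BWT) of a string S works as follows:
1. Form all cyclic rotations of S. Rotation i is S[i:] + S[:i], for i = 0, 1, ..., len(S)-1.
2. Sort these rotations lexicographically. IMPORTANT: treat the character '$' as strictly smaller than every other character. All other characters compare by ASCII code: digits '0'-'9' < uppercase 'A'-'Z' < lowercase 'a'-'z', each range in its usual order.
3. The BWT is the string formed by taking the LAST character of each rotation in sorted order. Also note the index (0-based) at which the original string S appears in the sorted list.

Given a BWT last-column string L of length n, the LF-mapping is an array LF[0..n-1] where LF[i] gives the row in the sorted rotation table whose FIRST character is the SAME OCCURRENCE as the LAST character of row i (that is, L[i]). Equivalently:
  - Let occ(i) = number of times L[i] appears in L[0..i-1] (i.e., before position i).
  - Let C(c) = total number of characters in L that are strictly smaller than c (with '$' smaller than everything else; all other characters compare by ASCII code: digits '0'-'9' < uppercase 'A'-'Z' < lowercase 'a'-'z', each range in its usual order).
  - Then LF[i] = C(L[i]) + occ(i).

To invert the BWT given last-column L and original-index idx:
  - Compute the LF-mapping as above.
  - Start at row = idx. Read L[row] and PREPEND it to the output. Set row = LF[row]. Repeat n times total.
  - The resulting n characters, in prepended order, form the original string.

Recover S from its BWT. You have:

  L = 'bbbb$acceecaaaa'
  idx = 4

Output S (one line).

Answer: aebacbaaebaccb$

Derivation:
LF mapping: 6 7 8 9 0 1 10 11 13 14 12 2 3 4 5
Walk LF starting at row 4, prepending L[row]:
  step 1: row=4, L[4]='$', prepend. Next row=LF[4]=0
  step 2: row=0, L[0]='b', prepend. Next row=LF[0]=6
  step 3: row=6, L[6]='c', prepend. Next row=LF[6]=10
  step 4: row=10, L[10]='c', prepend. Next row=LF[10]=12
  step 5: row=12, L[12]='a', prepend. Next row=LF[12]=3
  step 6: row=3, L[3]='b', prepend. Next row=LF[3]=9
  step 7: row=9, L[9]='e', prepend. Next row=LF[9]=14
  step 8: row=14, L[14]='a', prepend. Next row=LF[14]=5
  step 9: row=5, L[5]='a', prepend. Next row=LF[5]=1
  step 10: row=1, L[1]='b', prepend. Next row=LF[1]=7
  step 11: row=7, L[7]='c', prepend. Next row=LF[7]=11
  step 12: row=11, L[11]='a', prepend. Next row=LF[11]=2
  step 13: row=2, L[2]='b', prepend. Next row=LF[2]=8
  step 14: row=8, L[8]='e', prepend. Next row=LF[8]=13
  step 15: row=13, L[13]='a', prepend. Next row=LF[13]=4
Reversed output: aebacbaaebaccb$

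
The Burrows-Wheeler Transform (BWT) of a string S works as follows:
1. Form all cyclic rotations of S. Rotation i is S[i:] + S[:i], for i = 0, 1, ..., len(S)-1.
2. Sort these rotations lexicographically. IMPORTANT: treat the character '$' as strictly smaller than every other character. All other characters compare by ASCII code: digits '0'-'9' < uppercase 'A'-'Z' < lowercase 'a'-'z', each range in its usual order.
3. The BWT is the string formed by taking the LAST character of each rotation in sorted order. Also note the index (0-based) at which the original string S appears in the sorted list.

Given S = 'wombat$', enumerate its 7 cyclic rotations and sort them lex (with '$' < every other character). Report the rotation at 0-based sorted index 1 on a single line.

Answer: at$womb

Derivation:
All 7 rotations (rotation i = S[i:]+S[:i]):
  rot[0] = wombat$
  rot[1] = ombat$w
  rot[2] = mbat$wo
  rot[3] = bat$wom
  rot[4] = at$womb
  rot[5] = t$womba
  rot[6] = $wombat
Sorted (with $ < everything):
  sorted[0] = $wombat
  sorted[1] = at$womb
  sorted[2] = bat$wom
  sorted[3] = mbat$wo
  sorted[4] = ombat$w
  sorted[5] = t$womba
  sorted[6] = wombat$
sorted[1] = at$womb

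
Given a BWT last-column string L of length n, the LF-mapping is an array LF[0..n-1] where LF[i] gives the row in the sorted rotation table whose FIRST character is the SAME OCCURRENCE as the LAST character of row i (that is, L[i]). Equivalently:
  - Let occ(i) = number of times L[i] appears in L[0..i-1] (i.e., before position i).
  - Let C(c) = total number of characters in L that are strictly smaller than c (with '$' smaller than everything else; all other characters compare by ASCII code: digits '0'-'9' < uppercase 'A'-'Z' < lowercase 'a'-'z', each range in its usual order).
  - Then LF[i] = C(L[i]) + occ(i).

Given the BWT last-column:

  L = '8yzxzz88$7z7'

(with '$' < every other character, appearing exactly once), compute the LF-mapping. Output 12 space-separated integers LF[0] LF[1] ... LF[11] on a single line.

Answer: 3 7 8 6 9 10 4 5 0 1 11 2

Derivation:
Char counts: '$':1, '7':2, '8':3, 'x':1, 'y':1, 'z':4
C (first-col start): C('$')=0, C('7')=1, C('8')=3, C('x')=6, C('y')=7, C('z')=8
L[0]='8': occ=0, LF[0]=C('8')+0=3+0=3
L[1]='y': occ=0, LF[1]=C('y')+0=7+0=7
L[2]='z': occ=0, LF[2]=C('z')+0=8+0=8
L[3]='x': occ=0, LF[3]=C('x')+0=6+0=6
L[4]='z': occ=1, LF[4]=C('z')+1=8+1=9
L[5]='z': occ=2, LF[5]=C('z')+2=8+2=10
L[6]='8': occ=1, LF[6]=C('8')+1=3+1=4
L[7]='8': occ=2, LF[7]=C('8')+2=3+2=5
L[8]='$': occ=0, LF[8]=C('$')+0=0+0=0
L[9]='7': occ=0, LF[9]=C('7')+0=1+0=1
L[10]='z': occ=3, LF[10]=C('z')+3=8+3=11
L[11]='7': occ=1, LF[11]=C('7')+1=1+1=2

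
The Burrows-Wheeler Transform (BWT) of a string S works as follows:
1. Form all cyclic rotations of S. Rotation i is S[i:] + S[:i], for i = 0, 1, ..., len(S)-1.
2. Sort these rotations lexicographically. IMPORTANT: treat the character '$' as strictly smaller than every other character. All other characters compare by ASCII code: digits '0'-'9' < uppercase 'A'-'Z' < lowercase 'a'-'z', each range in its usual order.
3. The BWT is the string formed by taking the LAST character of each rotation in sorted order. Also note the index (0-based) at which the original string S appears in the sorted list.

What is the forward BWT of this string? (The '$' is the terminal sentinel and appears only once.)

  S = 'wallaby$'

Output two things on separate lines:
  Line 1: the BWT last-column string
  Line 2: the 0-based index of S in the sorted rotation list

Answer: ylwala$b
6

Derivation:
All 8 rotations (rotation i = S[i:]+S[:i]):
  rot[0] = wallaby$
  rot[1] = allaby$w
  rot[2] = llaby$wa
  rot[3] = laby$wal
  rot[4] = aby$wall
  rot[5] = by$walla
  rot[6] = y$wallab
  rot[7] = $wallaby
Sorted (with $ < everything):
  sorted[0] = $wallaby  (last char: 'y')
  sorted[1] = aby$wall  (last char: 'l')
  sorted[2] = allaby$w  (last char: 'w')
  sorted[3] = by$walla  (last char: 'a')
  sorted[4] = laby$wal  (last char: 'l')
  sorted[5] = llaby$wa  (last char: 'a')
  sorted[6] = wallaby$  (last char: '$')
  sorted[7] = y$wallab  (last char: 'b')
Last column: ylwala$b
Original string S is at sorted index 6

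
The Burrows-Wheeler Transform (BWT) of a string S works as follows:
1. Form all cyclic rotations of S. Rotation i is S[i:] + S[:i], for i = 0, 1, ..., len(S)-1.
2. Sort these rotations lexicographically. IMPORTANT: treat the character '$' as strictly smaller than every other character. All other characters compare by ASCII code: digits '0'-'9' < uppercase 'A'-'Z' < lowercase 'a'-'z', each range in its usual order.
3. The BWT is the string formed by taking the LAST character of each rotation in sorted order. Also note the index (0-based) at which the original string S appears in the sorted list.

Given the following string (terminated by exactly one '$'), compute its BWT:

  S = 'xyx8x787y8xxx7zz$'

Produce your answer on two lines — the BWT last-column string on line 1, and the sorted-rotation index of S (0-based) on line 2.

All 17 rotations (rotation i = S[i:]+S[:i]):
  rot[0] = xyx8x787y8xxx7zz$
  rot[1] = yx8x787y8xxx7zz$x
  rot[2] = x8x787y8xxx7zz$xy
  rot[3] = 8x787y8xxx7zz$xyx
  rot[4] = x787y8xxx7zz$xyx8
  rot[5] = 787y8xxx7zz$xyx8x
  rot[6] = 87y8xxx7zz$xyx8x7
  rot[7] = 7y8xxx7zz$xyx8x78
  rot[8] = y8xxx7zz$xyx8x787
  rot[9] = 8xxx7zz$xyx8x787y
  rot[10] = xxx7zz$xyx8x787y8
  rot[11] = xx7zz$xyx8x787y8x
  rot[12] = x7zz$xyx8x787y8xx
  rot[13] = 7zz$xyx8x787y8xxx
  rot[14] = zz$xyx8x787y8xxx7
  rot[15] = z$xyx8x787y8xxx7z
  rot[16] = $xyx8x787y8xxx7zz
Sorted (with $ < everything):
  sorted[0] = $xyx8x787y8xxx7zz  (last char: 'z')
  sorted[1] = 787y8xxx7zz$xyx8x  (last char: 'x')
  sorted[2] = 7y8xxx7zz$xyx8x78  (last char: '8')
  sorted[3] = 7zz$xyx8x787y8xxx  (last char: 'x')
  sorted[4] = 87y8xxx7zz$xyx8x7  (last char: '7')
  sorted[5] = 8x787y8xxx7zz$xyx  (last char: 'x')
  sorted[6] = 8xxx7zz$xyx8x787y  (last char: 'y')
  sorted[7] = x787y8xxx7zz$xyx8  (last char: '8')
  sorted[8] = x7zz$xyx8x787y8xx  (last char: 'x')
  sorted[9] = x8x787y8xxx7zz$xy  (last char: 'y')
  sorted[10] = xx7zz$xyx8x787y8x  (last char: 'x')
  sorted[11] = xxx7zz$xyx8x787y8  (last char: '8')
  sorted[12] = xyx8x787y8xxx7zz$  (last char: '$')
  sorted[13] = y8xxx7zz$xyx8x787  (last char: '7')
  sorted[14] = yx8x787y8xxx7zz$x  (last char: 'x')
  sorted[15] = z$xyx8x787y8xxx7z  (last char: 'z')
  sorted[16] = zz$xyx8x787y8xxx7  (last char: '7')
Last column: zx8x7xy8xyx8$7xz7
Original string S is at sorted index 12

Answer: zx8x7xy8xyx8$7xz7
12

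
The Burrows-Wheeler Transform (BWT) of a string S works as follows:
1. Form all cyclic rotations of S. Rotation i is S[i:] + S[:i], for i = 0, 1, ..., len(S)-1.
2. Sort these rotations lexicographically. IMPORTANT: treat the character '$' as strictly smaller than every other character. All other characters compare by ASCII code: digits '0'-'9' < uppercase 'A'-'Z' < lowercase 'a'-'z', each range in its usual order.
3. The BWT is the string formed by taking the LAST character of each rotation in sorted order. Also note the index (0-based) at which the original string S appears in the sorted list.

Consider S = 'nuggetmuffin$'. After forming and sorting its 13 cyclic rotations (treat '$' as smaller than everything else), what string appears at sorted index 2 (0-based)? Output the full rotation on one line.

Answer: ffin$nuggetmu

Derivation:
All 13 rotations (rotation i = S[i:]+S[:i]):
  rot[0] = nuggetmuffin$
  rot[1] = uggetmuffin$n
  rot[2] = ggetmuffin$nu
  rot[3] = getmuffin$nug
  rot[4] = etmuffin$nugg
  rot[5] = tmuffin$nugge
  rot[6] = muffin$nugget
  rot[7] = uffin$nuggetm
  rot[8] = ffin$nuggetmu
  rot[9] = fin$nuggetmuf
  rot[10] = in$nuggetmuff
  rot[11] = n$nuggetmuffi
  rot[12] = $nuggetmuffin
Sorted (with $ < everything):
  sorted[0] = $nuggetmuffin
  sorted[1] = etmuffin$nugg
  sorted[2] = ffin$nuggetmu
  sorted[3] = fin$nuggetmuf
  sorted[4] = getmuffin$nug
  sorted[5] = ggetmuffin$nu
  sorted[6] = in$nuggetmuff
  sorted[7] = muffin$nugget
  sorted[8] = n$nuggetmuffi
  sorted[9] = nuggetmuffin$
  sorted[10] = tmuffin$nugge
  sorted[11] = uffin$nuggetm
  sorted[12] = uggetmuffin$n
sorted[2] = ffin$nuggetmu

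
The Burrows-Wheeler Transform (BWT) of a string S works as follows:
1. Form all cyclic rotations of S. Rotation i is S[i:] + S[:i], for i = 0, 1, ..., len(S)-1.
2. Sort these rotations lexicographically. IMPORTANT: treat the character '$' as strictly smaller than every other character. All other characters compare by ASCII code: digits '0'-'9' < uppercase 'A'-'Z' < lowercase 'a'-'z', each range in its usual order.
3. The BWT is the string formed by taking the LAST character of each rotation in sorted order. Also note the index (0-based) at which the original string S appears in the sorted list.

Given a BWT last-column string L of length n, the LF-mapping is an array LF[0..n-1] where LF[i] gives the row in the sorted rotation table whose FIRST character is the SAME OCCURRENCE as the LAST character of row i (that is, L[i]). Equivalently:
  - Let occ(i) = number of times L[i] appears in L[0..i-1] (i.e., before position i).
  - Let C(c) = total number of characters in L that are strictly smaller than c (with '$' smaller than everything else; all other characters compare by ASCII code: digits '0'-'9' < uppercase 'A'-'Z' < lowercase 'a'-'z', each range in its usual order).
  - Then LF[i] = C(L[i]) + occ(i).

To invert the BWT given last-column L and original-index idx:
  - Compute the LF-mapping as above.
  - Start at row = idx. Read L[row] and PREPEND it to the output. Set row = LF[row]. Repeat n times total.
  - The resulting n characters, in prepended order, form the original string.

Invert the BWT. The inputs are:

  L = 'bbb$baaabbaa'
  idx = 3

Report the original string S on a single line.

LF mapping: 6 7 8 0 9 1 2 3 10 11 4 5
Walk LF starting at row 3, prepending L[row]:
  step 1: row=3, L[3]='$', prepend. Next row=LF[3]=0
  step 2: row=0, L[0]='b', prepend. Next row=LF[0]=6
  step 3: row=6, L[6]='a', prepend. Next row=LF[6]=2
  step 4: row=2, L[2]='b', prepend. Next row=LF[2]=8
  step 5: row=8, L[8]='b', prepend. Next row=LF[8]=10
  step 6: row=10, L[10]='a', prepend. Next row=LF[10]=4
  step 7: row=4, L[4]='b', prepend. Next row=LF[4]=9
  step 8: row=9, L[9]='b', prepend. Next row=LF[9]=11
  step 9: row=11, L[11]='a', prepend. Next row=LF[11]=5
  step 10: row=5, L[5]='a', prepend. Next row=LF[5]=1
  step 11: row=1, L[1]='b', prepend. Next row=LF[1]=7
  step 12: row=7, L[7]='a', prepend. Next row=LF[7]=3
Reversed output: abaabbabbab$

Answer: abaabbabbab$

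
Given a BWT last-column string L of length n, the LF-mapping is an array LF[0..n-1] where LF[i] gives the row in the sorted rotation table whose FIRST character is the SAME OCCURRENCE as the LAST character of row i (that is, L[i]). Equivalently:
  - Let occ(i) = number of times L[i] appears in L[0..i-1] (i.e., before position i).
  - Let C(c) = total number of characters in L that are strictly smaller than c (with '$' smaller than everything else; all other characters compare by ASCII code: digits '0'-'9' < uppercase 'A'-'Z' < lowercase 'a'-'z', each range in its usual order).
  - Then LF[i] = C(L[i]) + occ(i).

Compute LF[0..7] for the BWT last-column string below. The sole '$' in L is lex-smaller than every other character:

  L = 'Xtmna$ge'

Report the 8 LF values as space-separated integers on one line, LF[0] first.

Answer: 1 7 5 6 2 0 4 3

Derivation:
Char counts: '$':1, 'X':1, 'a':1, 'e':1, 'g':1, 'm':1, 'n':1, 't':1
C (first-col start): C('$')=0, C('X')=1, C('a')=2, C('e')=3, C('g')=4, C('m')=5, C('n')=6, C('t')=7
L[0]='X': occ=0, LF[0]=C('X')+0=1+0=1
L[1]='t': occ=0, LF[1]=C('t')+0=7+0=7
L[2]='m': occ=0, LF[2]=C('m')+0=5+0=5
L[3]='n': occ=0, LF[3]=C('n')+0=6+0=6
L[4]='a': occ=0, LF[4]=C('a')+0=2+0=2
L[5]='$': occ=0, LF[5]=C('$')+0=0+0=0
L[6]='g': occ=0, LF[6]=C('g')+0=4+0=4
L[7]='e': occ=0, LF[7]=C('e')+0=3+0=3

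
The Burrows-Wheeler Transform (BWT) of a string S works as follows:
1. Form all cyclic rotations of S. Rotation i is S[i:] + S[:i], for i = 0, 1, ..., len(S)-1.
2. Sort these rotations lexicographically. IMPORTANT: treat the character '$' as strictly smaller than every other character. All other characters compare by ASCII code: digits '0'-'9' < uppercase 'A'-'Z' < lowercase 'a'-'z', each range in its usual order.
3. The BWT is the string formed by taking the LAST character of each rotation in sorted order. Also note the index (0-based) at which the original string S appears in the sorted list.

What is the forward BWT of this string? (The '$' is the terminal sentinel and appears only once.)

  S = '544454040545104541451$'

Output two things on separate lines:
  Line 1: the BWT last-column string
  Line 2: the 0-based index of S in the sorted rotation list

All 22 rotations (rotation i = S[i:]+S[:i]):
  rot[0] = 544454040545104541451$
  rot[1] = 44454040545104541451$5
  rot[2] = 4454040545104541451$54
  rot[3] = 454040545104541451$544
  rot[4] = 54040545104541451$5444
  rot[5] = 4040545104541451$54445
  rot[6] = 040545104541451$544454
  rot[7] = 40545104541451$5444540
  rot[8] = 0545104541451$54445404
  rot[9] = 545104541451$544454040
  rot[10] = 45104541451$5444540405
  rot[11] = 5104541451$54445404054
  rot[12] = 104541451$544454040545
  rot[13] = 04541451$5444540405451
  rot[14] = 4541451$54445404054510
  rot[15] = 541451$544454040545104
  rot[16] = 41451$5444540405451045
  rot[17] = 1451$54445404054510454
  rot[18] = 451$544454040545104541
  rot[19] = 51$5444540405451045414
  rot[20] = 1$54445404054510454145
  rot[21] = $544454040545104541451
Sorted (with $ < everything):
  sorted[0] = $544454040545104541451  (last char: '1')
  sorted[1] = 040545104541451$544454  (last char: '4')
  sorted[2] = 04541451$5444540405451  (last char: '1')
  sorted[3] = 0545104541451$54445404  (last char: '4')
  sorted[4] = 1$54445404054510454145  (last char: '5')
  sorted[5] = 104541451$544454040545  (last char: '5')
  sorted[6] = 1451$54445404054510454  (last char: '4')
  sorted[7] = 4040545104541451$54445  (last char: '5')
  sorted[8] = 40545104541451$5444540  (last char: '0')
  sorted[9] = 41451$5444540405451045  (last char: '5')
  sorted[10] = 44454040545104541451$5  (last char: '5')
  sorted[11] = 4454040545104541451$54  (last char: '4')
  sorted[12] = 451$544454040545104541  (last char: '1')
  sorted[13] = 45104541451$5444540405  (last char: '5')
  sorted[14] = 454040545104541451$544  (last char: '4')
  sorted[15] = 4541451$54445404054510  (last char: '0')
  sorted[16] = 51$5444540405451045414  (last char: '4')
  sorted[17] = 5104541451$54445404054  (last char: '4')
  sorted[18] = 54040545104541451$5444  (last char: '4')
  sorted[19] = 541451$544454040545104  (last char: '4')
  sorted[20] = 544454040545104541451$  (last char: '$')
  sorted[21] = 545104541451$544454040  (last char: '0')
Last column: 14145545055415404444$0
Original string S is at sorted index 20

Answer: 14145545055415404444$0
20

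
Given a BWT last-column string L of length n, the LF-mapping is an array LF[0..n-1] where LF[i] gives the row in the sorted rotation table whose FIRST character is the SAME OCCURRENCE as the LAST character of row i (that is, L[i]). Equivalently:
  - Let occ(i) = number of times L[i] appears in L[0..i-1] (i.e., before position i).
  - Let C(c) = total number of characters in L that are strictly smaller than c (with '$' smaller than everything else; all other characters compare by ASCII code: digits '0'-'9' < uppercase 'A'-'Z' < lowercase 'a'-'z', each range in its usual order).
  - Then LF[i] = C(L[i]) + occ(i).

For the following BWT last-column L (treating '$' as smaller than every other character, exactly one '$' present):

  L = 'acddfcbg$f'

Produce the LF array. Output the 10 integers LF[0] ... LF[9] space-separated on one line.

Char counts: '$':1, 'a':1, 'b':1, 'c':2, 'd':2, 'f':2, 'g':1
C (first-col start): C('$')=0, C('a')=1, C('b')=2, C('c')=3, C('d')=5, C('f')=7, C('g')=9
L[0]='a': occ=0, LF[0]=C('a')+0=1+0=1
L[1]='c': occ=0, LF[1]=C('c')+0=3+0=3
L[2]='d': occ=0, LF[2]=C('d')+0=5+0=5
L[3]='d': occ=1, LF[3]=C('d')+1=5+1=6
L[4]='f': occ=0, LF[4]=C('f')+0=7+0=7
L[5]='c': occ=1, LF[5]=C('c')+1=3+1=4
L[6]='b': occ=0, LF[6]=C('b')+0=2+0=2
L[7]='g': occ=0, LF[7]=C('g')+0=9+0=9
L[8]='$': occ=0, LF[8]=C('$')+0=0+0=0
L[9]='f': occ=1, LF[9]=C('f')+1=7+1=8

Answer: 1 3 5 6 7 4 2 9 0 8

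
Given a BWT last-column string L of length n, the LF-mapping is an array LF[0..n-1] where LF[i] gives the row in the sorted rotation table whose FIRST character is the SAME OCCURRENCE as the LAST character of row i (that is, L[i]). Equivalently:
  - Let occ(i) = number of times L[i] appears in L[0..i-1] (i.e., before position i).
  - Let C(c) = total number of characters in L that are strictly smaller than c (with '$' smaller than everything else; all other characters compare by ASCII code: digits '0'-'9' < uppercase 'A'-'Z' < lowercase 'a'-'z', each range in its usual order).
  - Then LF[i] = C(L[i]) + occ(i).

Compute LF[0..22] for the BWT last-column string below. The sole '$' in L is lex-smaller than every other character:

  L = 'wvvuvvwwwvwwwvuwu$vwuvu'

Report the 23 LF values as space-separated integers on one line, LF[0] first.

Answer: 14 6 7 1 8 9 15 16 17 10 18 19 20 11 2 21 3 0 12 22 4 13 5

Derivation:
Char counts: '$':1, 'u':5, 'v':8, 'w':9
C (first-col start): C('$')=0, C('u')=1, C('v')=6, C('w')=14
L[0]='w': occ=0, LF[0]=C('w')+0=14+0=14
L[1]='v': occ=0, LF[1]=C('v')+0=6+0=6
L[2]='v': occ=1, LF[2]=C('v')+1=6+1=7
L[3]='u': occ=0, LF[3]=C('u')+0=1+0=1
L[4]='v': occ=2, LF[4]=C('v')+2=6+2=8
L[5]='v': occ=3, LF[5]=C('v')+3=6+3=9
L[6]='w': occ=1, LF[6]=C('w')+1=14+1=15
L[7]='w': occ=2, LF[7]=C('w')+2=14+2=16
L[8]='w': occ=3, LF[8]=C('w')+3=14+3=17
L[9]='v': occ=4, LF[9]=C('v')+4=6+4=10
L[10]='w': occ=4, LF[10]=C('w')+4=14+4=18
L[11]='w': occ=5, LF[11]=C('w')+5=14+5=19
L[12]='w': occ=6, LF[12]=C('w')+6=14+6=20
L[13]='v': occ=5, LF[13]=C('v')+5=6+5=11
L[14]='u': occ=1, LF[14]=C('u')+1=1+1=2
L[15]='w': occ=7, LF[15]=C('w')+7=14+7=21
L[16]='u': occ=2, LF[16]=C('u')+2=1+2=3
L[17]='$': occ=0, LF[17]=C('$')+0=0+0=0
L[18]='v': occ=6, LF[18]=C('v')+6=6+6=12
L[19]='w': occ=8, LF[19]=C('w')+8=14+8=22
L[20]='u': occ=3, LF[20]=C('u')+3=1+3=4
L[21]='v': occ=7, LF[21]=C('v')+7=6+7=13
L[22]='u': occ=4, LF[22]=C('u')+4=1+4=5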